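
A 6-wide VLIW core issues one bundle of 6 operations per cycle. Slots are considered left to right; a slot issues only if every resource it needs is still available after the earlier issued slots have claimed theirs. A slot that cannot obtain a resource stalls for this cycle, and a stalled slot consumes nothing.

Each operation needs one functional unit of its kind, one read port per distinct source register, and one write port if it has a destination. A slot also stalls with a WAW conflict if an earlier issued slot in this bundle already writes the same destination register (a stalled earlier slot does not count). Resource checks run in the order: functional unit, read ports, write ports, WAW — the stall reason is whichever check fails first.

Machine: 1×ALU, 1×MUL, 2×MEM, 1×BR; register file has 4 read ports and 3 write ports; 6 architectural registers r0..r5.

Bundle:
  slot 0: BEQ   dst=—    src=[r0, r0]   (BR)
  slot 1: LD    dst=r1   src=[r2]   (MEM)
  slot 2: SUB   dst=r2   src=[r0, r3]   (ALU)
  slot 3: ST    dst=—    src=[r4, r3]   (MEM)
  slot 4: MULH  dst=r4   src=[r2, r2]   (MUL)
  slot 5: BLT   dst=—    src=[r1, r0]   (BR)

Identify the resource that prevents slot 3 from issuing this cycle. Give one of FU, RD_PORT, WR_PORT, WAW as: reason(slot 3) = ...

  0. BR ⇒ go  {1A/1Mu/2Ld/0B | 3r 3w}
  1. MEM→r1 ⇒ go  {1A/1Mu/1Ld/0B | 2r 2w}
  2. ALU→r2 ⇒ go  {0A/1Mu/1Ld/0B | 0r 1w}
  3. MEM ⇒ no(RD_PORT)  {0A/1Mu/1Ld/0B | 0r 1w}
  4. MUL→r4 ⇒ no(RD_PORT)  {0A/1Mu/1Ld/0B | 0r 1w}
  5. BR ⇒ no(FU)  {0A/1Mu/1Ld/0B | 0r 1w}

reason(slot 3) = RD_PORT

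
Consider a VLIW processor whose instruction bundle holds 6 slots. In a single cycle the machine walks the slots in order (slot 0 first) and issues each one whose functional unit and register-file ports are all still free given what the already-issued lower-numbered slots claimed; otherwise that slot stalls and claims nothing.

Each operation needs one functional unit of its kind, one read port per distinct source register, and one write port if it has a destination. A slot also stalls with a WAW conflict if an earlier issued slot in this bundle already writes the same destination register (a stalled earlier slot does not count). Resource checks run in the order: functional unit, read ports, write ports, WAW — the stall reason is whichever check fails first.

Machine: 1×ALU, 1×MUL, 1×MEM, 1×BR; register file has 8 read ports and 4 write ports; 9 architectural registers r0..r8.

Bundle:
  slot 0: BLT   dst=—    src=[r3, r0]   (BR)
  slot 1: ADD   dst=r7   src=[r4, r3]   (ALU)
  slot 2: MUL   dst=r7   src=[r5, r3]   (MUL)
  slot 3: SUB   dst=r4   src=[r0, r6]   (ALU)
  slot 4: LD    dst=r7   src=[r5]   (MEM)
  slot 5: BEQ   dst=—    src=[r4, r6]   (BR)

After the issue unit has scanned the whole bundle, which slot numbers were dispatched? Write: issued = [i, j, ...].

slot 0 (BR): ISSUE — free A1,Mu1,Ld1,B0 rp6 wp4
slot 1 (ALU): ISSUE — free A0,Mu1,Ld1,B0 rp4 wp3
slot 2 (MUL): stall WAW — free A0,Mu1,Ld1,B0 rp4 wp3
slot 3 (ALU): stall FU — free A0,Mu1,Ld1,B0 rp4 wp3
slot 4 (MEM): stall WAW — free A0,Mu1,Ld1,B0 rp4 wp3
slot 5 (BR): stall FU — free A0,Mu1,Ld1,B0 rp4 wp3

issued = [0, 1]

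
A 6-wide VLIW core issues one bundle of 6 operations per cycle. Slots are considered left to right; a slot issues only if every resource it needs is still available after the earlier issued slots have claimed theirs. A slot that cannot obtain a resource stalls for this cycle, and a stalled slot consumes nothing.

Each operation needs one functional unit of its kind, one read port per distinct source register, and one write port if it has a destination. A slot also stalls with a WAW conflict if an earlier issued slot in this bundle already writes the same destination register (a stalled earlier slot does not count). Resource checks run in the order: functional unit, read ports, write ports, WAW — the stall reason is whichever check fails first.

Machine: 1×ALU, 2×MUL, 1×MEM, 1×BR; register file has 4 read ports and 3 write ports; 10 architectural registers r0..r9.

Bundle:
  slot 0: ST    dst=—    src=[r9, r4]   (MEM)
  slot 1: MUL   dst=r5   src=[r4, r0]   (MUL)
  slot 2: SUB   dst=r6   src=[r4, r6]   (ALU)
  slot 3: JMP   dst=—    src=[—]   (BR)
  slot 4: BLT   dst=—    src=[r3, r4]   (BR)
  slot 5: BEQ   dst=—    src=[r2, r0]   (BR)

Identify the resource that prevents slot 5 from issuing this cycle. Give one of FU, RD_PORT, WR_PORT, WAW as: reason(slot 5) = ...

reason(slot 5) = FU

#0 MEM src=r9,r4 dispatched  <A:1 Mu:2 Ld:0 B:1 rd:2 wr:3>
#1 MUL src=r4,r0 dispatched  <A:1 Mu:1 Ld:0 B:1 rd:0 wr:2>
#2 ALU src=r4,r6 held:RD_PORT  <A:1 Mu:1 Ld:0 B:1 rd:0 wr:2>
#3 BR src=- dispatched  <A:1 Mu:1 Ld:0 B:0 rd:0 wr:2>
#4 BR src=r3,r4 held:FU  <A:1 Mu:1 Ld:0 B:0 rd:0 wr:2>
#5 BR src=r2,r0 held:FU  <A:1 Mu:1 Ld:0 B:0 rd:0 wr:2>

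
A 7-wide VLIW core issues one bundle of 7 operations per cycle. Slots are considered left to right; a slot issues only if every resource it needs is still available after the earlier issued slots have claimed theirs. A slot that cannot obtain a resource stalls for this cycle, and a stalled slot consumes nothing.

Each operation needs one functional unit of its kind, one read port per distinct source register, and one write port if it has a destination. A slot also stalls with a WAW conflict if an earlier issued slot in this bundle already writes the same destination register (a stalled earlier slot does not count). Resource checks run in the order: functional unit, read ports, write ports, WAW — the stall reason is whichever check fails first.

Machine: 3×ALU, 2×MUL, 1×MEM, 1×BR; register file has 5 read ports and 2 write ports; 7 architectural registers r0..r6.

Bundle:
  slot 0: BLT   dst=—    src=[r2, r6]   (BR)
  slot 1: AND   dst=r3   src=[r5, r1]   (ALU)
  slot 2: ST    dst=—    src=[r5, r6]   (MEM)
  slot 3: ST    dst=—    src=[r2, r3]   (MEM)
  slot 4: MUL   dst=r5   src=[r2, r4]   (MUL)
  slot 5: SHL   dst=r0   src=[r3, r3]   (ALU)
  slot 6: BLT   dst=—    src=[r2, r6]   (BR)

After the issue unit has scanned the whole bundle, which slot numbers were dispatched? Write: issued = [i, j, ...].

(0) want 1×BR +2rd +0wr — yes → AL3|MU2|ME1|BR0|rd3|wr2
(1) want 1×ALU +2rd +1wr — yes → AL2|MU2|ME1|BR0|rd1|wr1
(2) want 1×MEM +2rd +0wr — RD_PORT → AL2|MU2|ME1|BR0|rd1|wr1
(3) want 1×MEM +2rd +0wr — RD_PORT → AL2|MU2|ME1|BR0|rd1|wr1
(4) want 1×MUL +2rd +1wr — RD_PORT → AL2|MU2|ME1|BR0|rd1|wr1
(5) want 1×ALU +1rd +1wr — yes → AL1|MU2|ME1|BR0|rd0|wr0
(6) want 1×BR +2rd +0wr — FU → AL1|MU2|ME1|BR0|rd0|wr0

issued = [0, 1, 5]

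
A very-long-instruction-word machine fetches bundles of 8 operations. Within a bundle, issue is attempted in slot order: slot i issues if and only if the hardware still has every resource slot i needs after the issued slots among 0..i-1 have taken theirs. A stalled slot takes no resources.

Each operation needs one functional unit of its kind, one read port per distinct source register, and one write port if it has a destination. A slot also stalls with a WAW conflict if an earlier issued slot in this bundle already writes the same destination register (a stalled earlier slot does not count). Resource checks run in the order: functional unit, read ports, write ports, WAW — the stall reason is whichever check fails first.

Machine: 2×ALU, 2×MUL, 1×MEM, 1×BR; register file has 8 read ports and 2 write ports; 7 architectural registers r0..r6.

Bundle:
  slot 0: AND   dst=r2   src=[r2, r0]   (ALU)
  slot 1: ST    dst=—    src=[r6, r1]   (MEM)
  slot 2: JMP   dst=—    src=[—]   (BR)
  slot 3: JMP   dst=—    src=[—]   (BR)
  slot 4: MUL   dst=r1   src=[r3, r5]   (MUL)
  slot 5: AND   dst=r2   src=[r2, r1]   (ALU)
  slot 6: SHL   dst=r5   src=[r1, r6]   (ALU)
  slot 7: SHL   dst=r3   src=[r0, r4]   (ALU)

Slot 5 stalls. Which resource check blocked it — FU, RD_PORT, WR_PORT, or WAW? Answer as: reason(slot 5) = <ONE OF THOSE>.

reason(slot 5) = WR_PORT

slot 0 (ALU): ISSUE — free A1,Mu2,Ld1,B1 rp6 wp1
slot 1 (MEM): ISSUE — free A1,Mu2,Ld0,B1 rp4 wp1
slot 2 (BR): ISSUE — free A1,Mu2,Ld0,B0 rp4 wp1
slot 3 (BR): stall FU — free A1,Mu2,Ld0,B0 rp4 wp1
slot 4 (MUL): ISSUE — free A1,Mu1,Ld0,B0 rp2 wp0
slot 5 (ALU): stall WR_PORT — free A1,Mu1,Ld0,B0 rp2 wp0
slot 6 (ALU): stall WR_PORT — free A1,Mu1,Ld0,B0 rp2 wp0
slot 7 (ALU): stall WR_PORT — free A1,Mu1,Ld0,B0 rp2 wp0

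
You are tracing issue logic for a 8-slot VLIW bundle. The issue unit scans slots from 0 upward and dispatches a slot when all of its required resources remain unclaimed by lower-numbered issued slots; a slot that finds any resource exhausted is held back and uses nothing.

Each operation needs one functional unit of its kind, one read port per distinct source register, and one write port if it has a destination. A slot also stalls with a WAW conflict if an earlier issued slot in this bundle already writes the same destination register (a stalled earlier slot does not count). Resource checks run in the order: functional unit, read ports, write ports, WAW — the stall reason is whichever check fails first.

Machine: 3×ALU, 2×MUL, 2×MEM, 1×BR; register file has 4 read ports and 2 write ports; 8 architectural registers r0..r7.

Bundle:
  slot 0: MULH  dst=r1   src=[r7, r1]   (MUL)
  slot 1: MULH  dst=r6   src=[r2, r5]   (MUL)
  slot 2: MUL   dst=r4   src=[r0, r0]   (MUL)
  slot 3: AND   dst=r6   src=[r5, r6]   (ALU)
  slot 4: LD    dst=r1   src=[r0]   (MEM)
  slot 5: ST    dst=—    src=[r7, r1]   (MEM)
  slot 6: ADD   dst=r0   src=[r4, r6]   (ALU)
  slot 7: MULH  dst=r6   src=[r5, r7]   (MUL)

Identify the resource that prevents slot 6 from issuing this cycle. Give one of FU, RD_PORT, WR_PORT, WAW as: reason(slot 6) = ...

#0 MUL src=r7,r1 dispatched  <A:3 Mu:1 Ld:2 B:1 rd:2 wr:1>
#1 MUL src=r2,r5 dispatched  <A:3 Mu:0 Ld:2 B:1 rd:0 wr:0>
#2 MUL src=r0,r0 held:FU  <A:3 Mu:0 Ld:2 B:1 rd:0 wr:0>
#3 ALU src=r5,r6 held:RD_PORT  <A:3 Mu:0 Ld:2 B:1 rd:0 wr:0>
#4 MEM src=r0 held:RD_PORT  <A:3 Mu:0 Ld:2 B:1 rd:0 wr:0>
#5 MEM src=r7,r1 held:RD_PORT  <A:3 Mu:0 Ld:2 B:1 rd:0 wr:0>
#6 ALU src=r4,r6 held:RD_PORT  <A:3 Mu:0 Ld:2 B:1 rd:0 wr:0>
#7 MUL src=r5,r7 held:FU  <A:3 Mu:0 Ld:2 B:1 rd:0 wr:0>

reason(slot 6) = RD_PORT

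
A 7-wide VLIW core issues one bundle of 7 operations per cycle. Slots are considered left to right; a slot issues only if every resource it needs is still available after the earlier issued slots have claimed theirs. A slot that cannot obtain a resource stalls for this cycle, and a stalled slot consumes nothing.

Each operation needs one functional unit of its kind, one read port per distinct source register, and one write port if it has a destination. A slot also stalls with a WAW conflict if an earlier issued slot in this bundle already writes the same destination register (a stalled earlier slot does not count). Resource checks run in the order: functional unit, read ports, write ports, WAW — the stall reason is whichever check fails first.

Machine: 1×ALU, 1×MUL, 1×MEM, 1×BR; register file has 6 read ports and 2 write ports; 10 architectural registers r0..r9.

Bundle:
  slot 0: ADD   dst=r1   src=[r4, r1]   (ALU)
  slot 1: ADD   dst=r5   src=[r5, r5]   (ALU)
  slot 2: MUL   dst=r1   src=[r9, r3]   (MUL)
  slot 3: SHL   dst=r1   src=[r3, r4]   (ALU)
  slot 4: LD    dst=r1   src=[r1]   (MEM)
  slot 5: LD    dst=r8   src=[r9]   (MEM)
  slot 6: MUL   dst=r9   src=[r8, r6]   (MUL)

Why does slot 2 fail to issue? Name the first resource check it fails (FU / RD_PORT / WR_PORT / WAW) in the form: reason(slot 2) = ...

(0) want 1×ALU +2rd +1wr — yes → AL0|MU1|ME1|BR1|rd4|wr1
(1) want 1×ALU +1rd +1wr — FU → AL0|MU1|ME1|BR1|rd4|wr1
(2) want 1×MUL +2rd +1wr — WAW → AL0|MU1|ME1|BR1|rd4|wr1
(3) want 1×ALU +2rd +1wr — FU → AL0|MU1|ME1|BR1|rd4|wr1
(4) want 1×MEM +1rd +1wr — WAW → AL0|MU1|ME1|BR1|rd4|wr1
(5) want 1×MEM +1rd +1wr — yes → AL0|MU1|ME0|BR1|rd3|wr0
(6) want 1×MUL +2rd +1wr — WR_PORT → AL0|MU1|ME0|BR1|rd3|wr0

reason(slot 2) = WAW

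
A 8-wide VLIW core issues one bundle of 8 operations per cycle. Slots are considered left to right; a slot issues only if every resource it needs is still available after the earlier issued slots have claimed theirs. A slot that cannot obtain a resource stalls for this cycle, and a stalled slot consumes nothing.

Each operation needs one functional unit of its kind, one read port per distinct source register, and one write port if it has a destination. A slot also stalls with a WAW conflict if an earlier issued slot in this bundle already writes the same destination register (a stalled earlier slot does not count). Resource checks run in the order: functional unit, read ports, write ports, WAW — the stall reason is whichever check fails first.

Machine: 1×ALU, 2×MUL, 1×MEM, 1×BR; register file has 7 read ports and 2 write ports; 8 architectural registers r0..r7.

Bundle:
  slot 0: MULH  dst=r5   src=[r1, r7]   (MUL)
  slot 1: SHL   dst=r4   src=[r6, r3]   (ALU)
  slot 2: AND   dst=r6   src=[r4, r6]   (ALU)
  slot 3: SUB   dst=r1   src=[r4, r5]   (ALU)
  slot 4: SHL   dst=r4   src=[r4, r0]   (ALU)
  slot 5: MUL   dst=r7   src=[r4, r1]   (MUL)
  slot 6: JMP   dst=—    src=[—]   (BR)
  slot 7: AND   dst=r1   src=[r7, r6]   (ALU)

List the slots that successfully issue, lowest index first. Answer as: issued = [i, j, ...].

issued = [0, 1, 6]

[0] MUL needs rd=2 wr=1: ok; after: ALU=1 MUL=1 MEM=1 BR=1, R=5, W=1
[1] ALU needs rd=2 wr=1: ok; after: ALU=0 MUL=1 MEM=1 BR=1, R=3, W=0
[2] ALU needs rd=2 wr=1: FU; after: ALU=0 MUL=1 MEM=1 BR=1, R=3, W=0
[3] ALU needs rd=2 wr=1: FU; after: ALU=0 MUL=1 MEM=1 BR=1, R=3, W=0
[4] ALU needs rd=2 wr=1: FU; after: ALU=0 MUL=1 MEM=1 BR=1, R=3, W=0
[5] MUL needs rd=2 wr=1: WR_PORT; after: ALU=0 MUL=1 MEM=1 BR=1, R=3, W=0
[6] BR needs rd=0 wr=0: ok; after: ALU=0 MUL=1 MEM=1 BR=0, R=3, W=0
[7] ALU needs rd=2 wr=1: FU; after: ALU=0 MUL=1 MEM=1 BR=0, R=3, W=0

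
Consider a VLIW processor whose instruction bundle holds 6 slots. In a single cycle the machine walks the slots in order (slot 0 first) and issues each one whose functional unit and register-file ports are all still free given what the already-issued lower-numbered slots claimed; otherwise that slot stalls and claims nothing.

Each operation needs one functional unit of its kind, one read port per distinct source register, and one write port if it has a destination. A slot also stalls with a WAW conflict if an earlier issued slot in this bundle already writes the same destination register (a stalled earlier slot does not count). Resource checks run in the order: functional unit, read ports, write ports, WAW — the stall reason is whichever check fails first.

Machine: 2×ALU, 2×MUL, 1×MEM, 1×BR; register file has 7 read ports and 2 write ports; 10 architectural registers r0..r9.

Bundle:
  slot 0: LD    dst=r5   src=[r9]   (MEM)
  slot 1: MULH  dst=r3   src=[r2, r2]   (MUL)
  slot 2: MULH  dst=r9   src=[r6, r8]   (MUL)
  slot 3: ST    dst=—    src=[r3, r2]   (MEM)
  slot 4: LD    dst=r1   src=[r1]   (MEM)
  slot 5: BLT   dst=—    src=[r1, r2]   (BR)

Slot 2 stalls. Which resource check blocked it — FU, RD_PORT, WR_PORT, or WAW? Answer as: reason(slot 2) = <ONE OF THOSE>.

(0) want 1×MEM +1rd +1wr — yes → AL2|MU2|ME0|BR1|rd6|wr1
(1) want 1×MUL +1rd +1wr — yes → AL2|MU1|ME0|BR1|rd5|wr0
(2) want 1×MUL +2rd +1wr — WR_PORT → AL2|MU1|ME0|BR1|rd5|wr0
(3) want 1×MEM +2rd +0wr — FU → AL2|MU1|ME0|BR1|rd5|wr0
(4) want 1×MEM +1rd +1wr — FU → AL2|MU1|ME0|BR1|rd5|wr0
(5) want 1×BR +2rd +0wr — yes → AL2|MU1|ME0|BR0|rd3|wr0

reason(slot 2) = WR_PORT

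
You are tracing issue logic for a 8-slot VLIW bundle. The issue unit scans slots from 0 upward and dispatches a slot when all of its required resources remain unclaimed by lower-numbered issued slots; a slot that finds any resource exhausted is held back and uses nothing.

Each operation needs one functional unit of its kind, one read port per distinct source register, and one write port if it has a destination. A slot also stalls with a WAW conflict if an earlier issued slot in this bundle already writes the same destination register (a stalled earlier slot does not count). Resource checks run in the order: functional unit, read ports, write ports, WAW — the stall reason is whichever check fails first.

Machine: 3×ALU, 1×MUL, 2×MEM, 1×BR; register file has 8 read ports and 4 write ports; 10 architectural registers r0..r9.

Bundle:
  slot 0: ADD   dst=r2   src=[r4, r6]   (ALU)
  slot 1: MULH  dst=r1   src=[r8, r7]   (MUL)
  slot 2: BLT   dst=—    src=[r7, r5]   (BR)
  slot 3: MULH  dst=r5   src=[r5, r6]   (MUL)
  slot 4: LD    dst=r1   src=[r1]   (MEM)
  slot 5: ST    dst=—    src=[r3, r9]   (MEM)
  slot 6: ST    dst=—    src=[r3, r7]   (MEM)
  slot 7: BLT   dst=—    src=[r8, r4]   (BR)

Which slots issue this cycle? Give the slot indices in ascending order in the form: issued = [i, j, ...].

(0) want 1×ALU +2rd +1wr — yes → AL2|MU1|ME2|BR1|rd6|wr3
(1) want 1×MUL +2rd +1wr — yes → AL2|MU0|ME2|BR1|rd4|wr2
(2) want 1×BR +2rd +0wr — yes → AL2|MU0|ME2|BR0|rd2|wr2
(3) want 1×MUL +2rd +1wr — FU → AL2|MU0|ME2|BR0|rd2|wr2
(4) want 1×MEM +1rd +1wr — WAW → AL2|MU0|ME2|BR0|rd2|wr2
(5) want 1×MEM +2rd +0wr — yes → AL2|MU0|ME1|BR0|rd0|wr2
(6) want 1×MEM +2rd +0wr — RD_PORT → AL2|MU0|ME1|BR0|rd0|wr2
(7) want 1×BR +2rd +0wr — FU → AL2|MU0|ME1|BR0|rd0|wr2

issued = [0, 1, 2, 5]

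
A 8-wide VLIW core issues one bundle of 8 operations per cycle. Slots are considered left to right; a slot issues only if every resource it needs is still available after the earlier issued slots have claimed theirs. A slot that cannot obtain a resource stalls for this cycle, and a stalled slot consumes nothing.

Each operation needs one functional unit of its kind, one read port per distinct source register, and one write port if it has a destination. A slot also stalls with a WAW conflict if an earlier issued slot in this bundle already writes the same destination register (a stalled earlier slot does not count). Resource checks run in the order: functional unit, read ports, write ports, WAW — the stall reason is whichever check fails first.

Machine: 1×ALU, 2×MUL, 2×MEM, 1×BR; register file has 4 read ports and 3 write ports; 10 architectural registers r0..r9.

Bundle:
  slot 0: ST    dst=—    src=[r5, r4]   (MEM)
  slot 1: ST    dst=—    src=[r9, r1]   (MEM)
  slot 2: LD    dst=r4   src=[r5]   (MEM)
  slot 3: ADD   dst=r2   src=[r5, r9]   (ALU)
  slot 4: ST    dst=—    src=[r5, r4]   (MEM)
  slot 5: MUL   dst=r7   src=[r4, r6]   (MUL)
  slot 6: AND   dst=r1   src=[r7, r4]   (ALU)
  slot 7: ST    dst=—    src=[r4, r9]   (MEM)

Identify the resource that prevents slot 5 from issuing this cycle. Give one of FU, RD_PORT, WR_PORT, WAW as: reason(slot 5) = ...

reason(slot 5) = RD_PORT

(0) want 1×MEM +2rd +0wr — yes → AL1|MU2|ME1|BR1|rd2|wr3
(1) want 1×MEM +2rd +0wr — yes → AL1|MU2|ME0|BR1|rd0|wr3
(2) want 1×MEM +1rd +1wr — FU → AL1|MU2|ME0|BR1|rd0|wr3
(3) want 1×ALU +2rd +1wr — RD_PORT → AL1|MU2|ME0|BR1|rd0|wr3
(4) want 1×MEM +2rd +0wr — FU → AL1|MU2|ME0|BR1|rd0|wr3
(5) want 1×MUL +2rd +1wr — RD_PORT → AL1|MU2|ME0|BR1|rd0|wr3
(6) want 1×ALU +2rd +1wr — RD_PORT → AL1|MU2|ME0|BR1|rd0|wr3
(7) want 1×MEM +2rd +0wr — FU → AL1|MU2|ME0|BR1|rd0|wr3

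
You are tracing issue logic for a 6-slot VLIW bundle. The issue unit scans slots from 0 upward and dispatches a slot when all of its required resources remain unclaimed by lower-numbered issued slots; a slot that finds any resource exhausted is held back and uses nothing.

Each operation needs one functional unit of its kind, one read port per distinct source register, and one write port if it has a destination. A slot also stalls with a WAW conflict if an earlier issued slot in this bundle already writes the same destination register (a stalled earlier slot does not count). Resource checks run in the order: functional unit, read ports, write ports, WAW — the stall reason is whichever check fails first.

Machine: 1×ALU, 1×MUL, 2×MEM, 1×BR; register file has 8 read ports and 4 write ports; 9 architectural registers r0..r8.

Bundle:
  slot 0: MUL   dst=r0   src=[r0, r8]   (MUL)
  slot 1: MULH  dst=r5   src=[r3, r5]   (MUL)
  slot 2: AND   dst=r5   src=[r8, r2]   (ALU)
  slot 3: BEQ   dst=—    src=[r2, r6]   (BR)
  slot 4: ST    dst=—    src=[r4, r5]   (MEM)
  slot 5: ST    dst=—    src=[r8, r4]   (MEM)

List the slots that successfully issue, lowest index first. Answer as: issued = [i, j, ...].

issued = [0, 2, 3, 4]

(0) want 1×MUL +2rd +1wr — yes → AL1|MU0|ME2|BR1|rd6|wr3
(1) want 1×MUL +2rd +1wr — FU → AL1|MU0|ME2|BR1|rd6|wr3
(2) want 1×ALU +2rd +1wr — yes → AL0|MU0|ME2|BR1|rd4|wr2
(3) want 1×BR +2rd +0wr — yes → AL0|MU0|ME2|BR0|rd2|wr2
(4) want 1×MEM +2rd +0wr — yes → AL0|MU0|ME1|BR0|rd0|wr2
(5) want 1×MEM +2rd +0wr — RD_PORT → AL0|MU0|ME1|BR0|rd0|wr2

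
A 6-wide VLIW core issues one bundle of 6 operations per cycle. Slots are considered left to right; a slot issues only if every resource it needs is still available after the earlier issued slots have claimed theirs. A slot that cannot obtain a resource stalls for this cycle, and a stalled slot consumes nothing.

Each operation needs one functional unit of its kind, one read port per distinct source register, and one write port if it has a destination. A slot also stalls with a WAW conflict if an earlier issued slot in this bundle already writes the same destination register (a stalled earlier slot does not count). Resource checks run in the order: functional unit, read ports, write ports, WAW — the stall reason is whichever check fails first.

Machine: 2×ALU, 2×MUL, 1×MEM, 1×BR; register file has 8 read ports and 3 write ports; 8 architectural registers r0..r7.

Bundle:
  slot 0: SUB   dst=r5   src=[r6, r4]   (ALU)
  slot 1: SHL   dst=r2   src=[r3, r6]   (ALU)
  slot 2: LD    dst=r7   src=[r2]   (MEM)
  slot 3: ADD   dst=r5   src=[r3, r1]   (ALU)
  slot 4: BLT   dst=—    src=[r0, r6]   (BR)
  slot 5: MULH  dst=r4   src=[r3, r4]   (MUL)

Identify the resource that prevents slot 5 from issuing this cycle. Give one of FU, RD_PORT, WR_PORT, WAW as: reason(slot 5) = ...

slot 0 (ALU): ISSUE — free A1,Mu2,Ld1,B1 rp6 wp2
slot 1 (ALU): ISSUE — free A0,Mu2,Ld1,B1 rp4 wp1
slot 2 (MEM): ISSUE — free A0,Mu2,Ld0,B1 rp3 wp0
slot 3 (ALU): stall FU — free A0,Mu2,Ld0,B1 rp3 wp0
slot 4 (BR): ISSUE — free A0,Mu2,Ld0,B0 rp1 wp0
slot 5 (MUL): stall RD_PORT — free A0,Mu2,Ld0,B0 rp1 wp0

reason(slot 5) = RD_PORT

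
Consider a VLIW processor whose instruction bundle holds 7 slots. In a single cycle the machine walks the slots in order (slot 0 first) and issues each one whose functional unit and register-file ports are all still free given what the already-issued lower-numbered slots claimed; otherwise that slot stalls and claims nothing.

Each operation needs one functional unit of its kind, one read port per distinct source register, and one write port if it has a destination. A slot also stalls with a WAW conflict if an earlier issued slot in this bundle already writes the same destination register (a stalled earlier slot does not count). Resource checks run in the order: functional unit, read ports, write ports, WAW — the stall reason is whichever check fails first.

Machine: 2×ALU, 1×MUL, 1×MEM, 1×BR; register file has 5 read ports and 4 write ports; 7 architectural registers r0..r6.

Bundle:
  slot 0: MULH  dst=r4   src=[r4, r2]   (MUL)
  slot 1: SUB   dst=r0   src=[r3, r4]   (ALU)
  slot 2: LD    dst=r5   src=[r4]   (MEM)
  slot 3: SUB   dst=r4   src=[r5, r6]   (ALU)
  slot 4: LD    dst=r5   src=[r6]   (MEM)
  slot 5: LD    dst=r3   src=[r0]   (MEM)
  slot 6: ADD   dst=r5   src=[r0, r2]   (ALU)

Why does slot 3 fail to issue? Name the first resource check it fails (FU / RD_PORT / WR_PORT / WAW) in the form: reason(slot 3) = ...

[0] MUL needs rd=2 wr=1: ok; after: ALU=2 MUL=0 MEM=1 BR=1, R=3, W=3
[1] ALU needs rd=2 wr=1: ok; after: ALU=1 MUL=0 MEM=1 BR=1, R=1, W=2
[2] MEM needs rd=1 wr=1: ok; after: ALU=1 MUL=0 MEM=0 BR=1, R=0, W=1
[3] ALU needs rd=2 wr=1: RD_PORT; after: ALU=1 MUL=0 MEM=0 BR=1, R=0, W=1
[4] MEM needs rd=1 wr=1: FU; after: ALU=1 MUL=0 MEM=0 BR=1, R=0, W=1
[5] MEM needs rd=1 wr=1: FU; after: ALU=1 MUL=0 MEM=0 BR=1, R=0, W=1
[6] ALU needs rd=2 wr=1: RD_PORT; after: ALU=1 MUL=0 MEM=0 BR=1, R=0, W=1

reason(slot 3) = RD_PORT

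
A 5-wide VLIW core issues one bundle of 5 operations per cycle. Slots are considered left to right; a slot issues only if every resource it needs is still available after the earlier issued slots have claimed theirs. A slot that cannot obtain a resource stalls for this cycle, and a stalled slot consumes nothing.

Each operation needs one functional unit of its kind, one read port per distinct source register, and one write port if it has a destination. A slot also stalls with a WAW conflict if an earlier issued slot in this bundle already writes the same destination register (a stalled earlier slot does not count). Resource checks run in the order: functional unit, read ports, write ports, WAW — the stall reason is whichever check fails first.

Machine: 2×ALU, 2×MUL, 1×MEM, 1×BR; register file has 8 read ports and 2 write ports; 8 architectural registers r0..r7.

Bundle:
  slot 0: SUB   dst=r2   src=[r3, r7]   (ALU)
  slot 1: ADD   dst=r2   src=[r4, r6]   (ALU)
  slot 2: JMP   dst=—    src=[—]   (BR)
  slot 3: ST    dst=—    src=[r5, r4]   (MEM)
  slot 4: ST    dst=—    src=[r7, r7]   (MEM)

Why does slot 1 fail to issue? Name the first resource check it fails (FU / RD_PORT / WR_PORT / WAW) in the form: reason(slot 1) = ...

[0] ALU needs rd=2 wr=1: ok; after: ALU=1 MUL=2 MEM=1 BR=1, R=6, W=1
[1] ALU needs rd=2 wr=1: WAW; after: ALU=1 MUL=2 MEM=1 BR=1, R=6, W=1
[2] BR needs rd=0 wr=0: ok; after: ALU=1 MUL=2 MEM=1 BR=0, R=6, W=1
[3] MEM needs rd=2 wr=0: ok; after: ALU=1 MUL=2 MEM=0 BR=0, R=4, W=1
[4] MEM needs rd=1 wr=0: FU; after: ALU=1 MUL=2 MEM=0 BR=0, R=4, W=1

reason(slot 1) = WAW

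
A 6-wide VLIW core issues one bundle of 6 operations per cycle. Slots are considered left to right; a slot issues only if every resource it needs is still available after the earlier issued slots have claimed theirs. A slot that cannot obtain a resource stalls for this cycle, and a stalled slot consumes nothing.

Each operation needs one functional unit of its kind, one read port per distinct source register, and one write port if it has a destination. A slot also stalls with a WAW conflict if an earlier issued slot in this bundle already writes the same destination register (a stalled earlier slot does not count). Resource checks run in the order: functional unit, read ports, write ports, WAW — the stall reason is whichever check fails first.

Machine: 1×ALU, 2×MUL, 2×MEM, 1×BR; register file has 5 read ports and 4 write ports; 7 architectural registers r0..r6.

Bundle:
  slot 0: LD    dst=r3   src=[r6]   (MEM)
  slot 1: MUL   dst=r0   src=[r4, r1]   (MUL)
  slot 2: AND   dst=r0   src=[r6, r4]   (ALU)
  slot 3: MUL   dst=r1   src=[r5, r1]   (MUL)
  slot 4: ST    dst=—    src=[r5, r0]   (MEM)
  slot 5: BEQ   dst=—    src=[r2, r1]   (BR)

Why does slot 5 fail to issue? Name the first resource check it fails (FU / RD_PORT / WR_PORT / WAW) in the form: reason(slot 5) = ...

#0 MEM src=r6 dispatched  <A:1 Mu:2 Ld:1 B:1 rd:4 wr:3>
#1 MUL src=r4,r1 dispatched  <A:1 Mu:1 Ld:1 B:1 rd:2 wr:2>
#2 ALU src=r6,r4 held:WAW  <A:1 Mu:1 Ld:1 B:1 rd:2 wr:2>
#3 MUL src=r5,r1 dispatched  <A:1 Mu:0 Ld:1 B:1 rd:0 wr:1>
#4 MEM src=r5,r0 held:RD_PORT  <A:1 Mu:0 Ld:1 B:1 rd:0 wr:1>
#5 BR src=r2,r1 held:RD_PORT  <A:1 Mu:0 Ld:1 B:1 rd:0 wr:1>

reason(slot 5) = RD_PORT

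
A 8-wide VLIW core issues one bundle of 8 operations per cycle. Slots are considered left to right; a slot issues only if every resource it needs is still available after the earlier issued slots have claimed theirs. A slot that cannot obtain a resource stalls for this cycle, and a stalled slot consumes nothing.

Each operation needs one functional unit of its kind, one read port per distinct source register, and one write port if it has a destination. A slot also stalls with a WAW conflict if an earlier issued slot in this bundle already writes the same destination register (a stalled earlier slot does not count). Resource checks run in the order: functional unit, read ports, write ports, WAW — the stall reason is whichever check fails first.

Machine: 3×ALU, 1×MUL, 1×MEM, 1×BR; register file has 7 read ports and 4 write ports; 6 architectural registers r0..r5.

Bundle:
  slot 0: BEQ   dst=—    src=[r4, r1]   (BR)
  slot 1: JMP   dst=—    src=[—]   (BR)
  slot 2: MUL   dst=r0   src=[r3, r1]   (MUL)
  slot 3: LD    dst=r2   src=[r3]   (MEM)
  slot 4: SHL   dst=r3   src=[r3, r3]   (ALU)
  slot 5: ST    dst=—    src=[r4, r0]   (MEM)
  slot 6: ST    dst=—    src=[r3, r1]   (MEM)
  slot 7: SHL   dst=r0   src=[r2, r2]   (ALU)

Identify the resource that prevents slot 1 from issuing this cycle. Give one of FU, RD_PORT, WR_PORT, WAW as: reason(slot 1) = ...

reason(slot 1) = FU

[0] BR needs rd=2 wr=0: ok; after: ALU=3 MUL=1 MEM=1 BR=0, R=5, W=4
[1] BR needs rd=0 wr=0: FU; after: ALU=3 MUL=1 MEM=1 BR=0, R=5, W=4
[2] MUL needs rd=2 wr=1: ok; after: ALU=3 MUL=0 MEM=1 BR=0, R=3, W=3
[3] MEM needs rd=1 wr=1: ok; after: ALU=3 MUL=0 MEM=0 BR=0, R=2, W=2
[4] ALU needs rd=1 wr=1: ok; after: ALU=2 MUL=0 MEM=0 BR=0, R=1, W=1
[5] MEM needs rd=2 wr=0: FU; after: ALU=2 MUL=0 MEM=0 BR=0, R=1, W=1
[6] MEM needs rd=2 wr=0: FU; after: ALU=2 MUL=0 MEM=0 BR=0, R=1, W=1
[7] ALU needs rd=1 wr=1: WAW; after: ALU=2 MUL=0 MEM=0 BR=0, R=1, W=1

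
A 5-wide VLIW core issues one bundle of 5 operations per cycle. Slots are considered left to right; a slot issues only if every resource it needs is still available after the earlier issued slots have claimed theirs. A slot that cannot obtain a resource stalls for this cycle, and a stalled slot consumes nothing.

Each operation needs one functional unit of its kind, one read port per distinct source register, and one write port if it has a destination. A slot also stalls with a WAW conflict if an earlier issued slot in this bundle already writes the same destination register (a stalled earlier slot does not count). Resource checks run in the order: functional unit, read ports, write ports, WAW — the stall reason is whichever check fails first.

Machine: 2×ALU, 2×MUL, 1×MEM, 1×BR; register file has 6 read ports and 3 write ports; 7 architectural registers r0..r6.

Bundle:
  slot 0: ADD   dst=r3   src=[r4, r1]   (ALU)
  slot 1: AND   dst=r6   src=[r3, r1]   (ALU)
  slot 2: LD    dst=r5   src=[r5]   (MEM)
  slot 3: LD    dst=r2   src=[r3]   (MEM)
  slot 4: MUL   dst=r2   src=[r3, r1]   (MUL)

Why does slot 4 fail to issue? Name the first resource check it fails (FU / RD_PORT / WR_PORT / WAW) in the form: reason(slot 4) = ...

reason(slot 4) = RD_PORT

(0) want 1×ALU +2rd +1wr — yes → AL1|MU2|ME1|BR1|rd4|wr2
(1) want 1×ALU +2rd +1wr — yes → AL0|MU2|ME1|BR1|rd2|wr1
(2) want 1×MEM +1rd +1wr — yes → AL0|MU2|ME0|BR1|rd1|wr0
(3) want 1×MEM +1rd +1wr — FU → AL0|MU2|ME0|BR1|rd1|wr0
(4) want 1×MUL +2rd +1wr — RD_PORT → AL0|MU2|ME0|BR1|rd1|wr0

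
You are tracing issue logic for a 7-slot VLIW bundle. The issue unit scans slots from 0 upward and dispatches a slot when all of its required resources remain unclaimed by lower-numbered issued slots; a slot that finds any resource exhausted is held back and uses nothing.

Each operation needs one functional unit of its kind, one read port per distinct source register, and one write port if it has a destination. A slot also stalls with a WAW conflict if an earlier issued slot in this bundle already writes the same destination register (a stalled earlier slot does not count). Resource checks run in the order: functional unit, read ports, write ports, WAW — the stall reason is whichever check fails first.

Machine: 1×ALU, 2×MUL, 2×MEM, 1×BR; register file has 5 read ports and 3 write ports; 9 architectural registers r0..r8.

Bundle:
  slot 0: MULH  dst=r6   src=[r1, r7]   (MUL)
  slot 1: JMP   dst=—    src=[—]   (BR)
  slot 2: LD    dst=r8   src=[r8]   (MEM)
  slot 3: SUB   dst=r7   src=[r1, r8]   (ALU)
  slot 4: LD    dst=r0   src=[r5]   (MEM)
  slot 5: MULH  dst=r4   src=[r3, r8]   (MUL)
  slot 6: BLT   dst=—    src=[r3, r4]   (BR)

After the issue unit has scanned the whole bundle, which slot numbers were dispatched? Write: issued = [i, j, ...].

  0. MUL→r6 ⇒ go  {1A/1Mu/2Ld/1B | 3r 2w}
  1. BR ⇒ go  {1A/1Mu/2Ld/0B | 3r 2w}
  2. MEM→r8 ⇒ go  {1A/1Mu/1Ld/0B | 2r 1w}
  3. ALU→r7 ⇒ go  {0A/1Mu/1Ld/0B | 0r 0w}
  4. MEM→r0 ⇒ no(RD_PORT)  {0A/1Mu/1Ld/0B | 0r 0w}
  5. MUL→r4 ⇒ no(RD_PORT)  {0A/1Mu/1Ld/0B | 0r 0w}
  6. BR ⇒ no(FU)  {0A/1Mu/1Ld/0B | 0r 0w}

issued = [0, 1, 2, 3]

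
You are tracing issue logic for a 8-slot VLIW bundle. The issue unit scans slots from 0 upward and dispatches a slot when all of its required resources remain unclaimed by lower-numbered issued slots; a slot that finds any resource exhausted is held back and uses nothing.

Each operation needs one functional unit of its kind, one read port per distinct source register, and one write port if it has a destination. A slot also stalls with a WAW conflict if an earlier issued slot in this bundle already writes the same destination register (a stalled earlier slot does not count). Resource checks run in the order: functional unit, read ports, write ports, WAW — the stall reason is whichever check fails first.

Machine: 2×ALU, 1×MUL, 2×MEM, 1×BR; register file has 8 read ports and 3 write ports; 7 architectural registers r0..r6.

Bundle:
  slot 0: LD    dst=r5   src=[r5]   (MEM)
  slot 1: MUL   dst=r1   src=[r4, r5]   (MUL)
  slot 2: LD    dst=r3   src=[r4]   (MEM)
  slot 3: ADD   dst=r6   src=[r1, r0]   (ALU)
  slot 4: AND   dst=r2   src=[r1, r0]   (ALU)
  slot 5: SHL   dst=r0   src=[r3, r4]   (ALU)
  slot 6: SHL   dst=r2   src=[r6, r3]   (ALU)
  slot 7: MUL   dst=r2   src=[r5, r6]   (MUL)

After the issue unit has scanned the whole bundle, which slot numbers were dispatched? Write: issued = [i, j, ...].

issued = [0, 1, 2]

slot 0 (MEM): ISSUE — free A2,Mu1,Ld1,B1 rp7 wp2
slot 1 (MUL): ISSUE — free A2,Mu0,Ld1,B1 rp5 wp1
slot 2 (MEM): ISSUE — free A2,Mu0,Ld0,B1 rp4 wp0
slot 3 (ALU): stall WR_PORT — free A2,Mu0,Ld0,B1 rp4 wp0
slot 4 (ALU): stall WR_PORT — free A2,Mu0,Ld0,B1 rp4 wp0
slot 5 (ALU): stall WR_PORT — free A2,Mu0,Ld0,B1 rp4 wp0
slot 6 (ALU): stall WR_PORT — free A2,Mu0,Ld0,B1 rp4 wp0
slot 7 (MUL): stall FU — free A2,Mu0,Ld0,B1 rp4 wp0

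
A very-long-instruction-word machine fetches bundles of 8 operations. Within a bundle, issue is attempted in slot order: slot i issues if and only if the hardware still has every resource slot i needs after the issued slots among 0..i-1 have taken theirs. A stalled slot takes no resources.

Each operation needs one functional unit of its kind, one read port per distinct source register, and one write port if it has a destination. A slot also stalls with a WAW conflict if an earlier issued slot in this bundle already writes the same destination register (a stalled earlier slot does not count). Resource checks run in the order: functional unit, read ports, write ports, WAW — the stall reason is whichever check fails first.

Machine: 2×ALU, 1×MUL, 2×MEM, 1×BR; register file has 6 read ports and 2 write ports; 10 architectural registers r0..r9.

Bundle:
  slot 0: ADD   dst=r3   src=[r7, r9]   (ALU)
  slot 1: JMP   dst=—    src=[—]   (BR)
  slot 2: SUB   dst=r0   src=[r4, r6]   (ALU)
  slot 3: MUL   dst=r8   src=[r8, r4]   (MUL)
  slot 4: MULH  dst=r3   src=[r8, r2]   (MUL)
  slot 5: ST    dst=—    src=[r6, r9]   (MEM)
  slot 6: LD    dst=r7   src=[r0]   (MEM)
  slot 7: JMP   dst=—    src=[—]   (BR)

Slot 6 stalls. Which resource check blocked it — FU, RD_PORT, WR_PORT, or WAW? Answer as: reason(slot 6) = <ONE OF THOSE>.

slot 0 (ALU): ISSUE — free A1,Mu1,Ld2,B1 rp4 wp1
slot 1 (BR): ISSUE — free A1,Mu1,Ld2,B0 rp4 wp1
slot 2 (ALU): ISSUE — free A0,Mu1,Ld2,B0 rp2 wp0
slot 3 (MUL): stall WR_PORT — free A0,Mu1,Ld2,B0 rp2 wp0
slot 4 (MUL): stall WR_PORT — free A0,Mu1,Ld2,B0 rp2 wp0
slot 5 (MEM): ISSUE — free A0,Mu1,Ld1,B0 rp0 wp0
slot 6 (MEM): stall RD_PORT — free A0,Mu1,Ld1,B0 rp0 wp0
slot 7 (BR): stall FU — free A0,Mu1,Ld1,B0 rp0 wp0

reason(slot 6) = RD_PORT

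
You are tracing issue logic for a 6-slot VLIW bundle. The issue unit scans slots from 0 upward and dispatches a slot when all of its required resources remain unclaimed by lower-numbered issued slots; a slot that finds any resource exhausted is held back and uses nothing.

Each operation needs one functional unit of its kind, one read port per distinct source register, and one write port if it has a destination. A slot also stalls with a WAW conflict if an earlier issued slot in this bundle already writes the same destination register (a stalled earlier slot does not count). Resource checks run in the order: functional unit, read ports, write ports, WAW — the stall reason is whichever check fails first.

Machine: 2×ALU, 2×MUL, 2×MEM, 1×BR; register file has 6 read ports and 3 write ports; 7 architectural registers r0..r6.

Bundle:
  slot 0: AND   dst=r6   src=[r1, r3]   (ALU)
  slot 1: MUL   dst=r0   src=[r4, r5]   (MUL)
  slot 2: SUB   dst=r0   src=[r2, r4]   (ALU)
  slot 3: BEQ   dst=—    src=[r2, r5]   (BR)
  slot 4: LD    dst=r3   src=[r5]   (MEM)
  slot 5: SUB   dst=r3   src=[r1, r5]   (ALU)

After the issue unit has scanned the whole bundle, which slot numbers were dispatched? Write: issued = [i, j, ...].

  0. ALU→r6 ⇒ go  {1A/2Mu/2Ld/1B | 4r 2w}
  1. MUL→r0 ⇒ go  {1A/1Mu/2Ld/1B | 2r 1w}
  2. ALU→r0 ⇒ no(WAW)  {1A/1Mu/2Ld/1B | 2r 1w}
  3. BR ⇒ go  {1A/1Mu/2Ld/0B | 0r 1w}
  4. MEM→r3 ⇒ no(RD_PORT)  {1A/1Mu/2Ld/0B | 0r 1w}
  5. ALU→r3 ⇒ no(RD_PORT)  {1A/1Mu/2Ld/0B | 0r 1w}

issued = [0, 1, 3]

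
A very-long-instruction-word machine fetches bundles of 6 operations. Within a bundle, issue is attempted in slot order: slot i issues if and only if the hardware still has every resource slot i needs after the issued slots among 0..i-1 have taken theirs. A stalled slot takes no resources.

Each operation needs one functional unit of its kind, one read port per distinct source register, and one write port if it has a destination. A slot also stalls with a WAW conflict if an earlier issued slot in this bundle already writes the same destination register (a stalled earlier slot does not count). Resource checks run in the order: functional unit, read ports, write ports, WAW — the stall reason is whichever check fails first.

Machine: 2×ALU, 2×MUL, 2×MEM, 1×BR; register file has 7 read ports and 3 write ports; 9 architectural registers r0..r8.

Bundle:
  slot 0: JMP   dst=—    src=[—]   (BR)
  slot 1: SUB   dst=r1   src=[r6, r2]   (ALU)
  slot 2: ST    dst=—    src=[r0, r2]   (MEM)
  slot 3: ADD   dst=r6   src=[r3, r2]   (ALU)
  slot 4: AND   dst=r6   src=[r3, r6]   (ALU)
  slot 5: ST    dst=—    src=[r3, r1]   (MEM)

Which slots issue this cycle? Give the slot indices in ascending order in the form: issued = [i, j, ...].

#0 BR src=- dispatched  <A:2 Mu:2 Ld:2 B:0 rd:7 wr:3>
#1 ALU src=r6,r2 dispatched  <A:1 Mu:2 Ld:2 B:0 rd:5 wr:2>
#2 MEM src=r0,r2 dispatched  <A:1 Mu:2 Ld:1 B:0 rd:3 wr:2>
#3 ALU src=r3,r2 dispatched  <A:0 Mu:2 Ld:1 B:0 rd:1 wr:1>
#4 ALU src=r3,r6 held:FU  <A:0 Mu:2 Ld:1 B:0 rd:1 wr:1>
#5 MEM src=r3,r1 held:RD_PORT  <A:0 Mu:2 Ld:1 B:0 rd:1 wr:1>

issued = [0, 1, 2, 3]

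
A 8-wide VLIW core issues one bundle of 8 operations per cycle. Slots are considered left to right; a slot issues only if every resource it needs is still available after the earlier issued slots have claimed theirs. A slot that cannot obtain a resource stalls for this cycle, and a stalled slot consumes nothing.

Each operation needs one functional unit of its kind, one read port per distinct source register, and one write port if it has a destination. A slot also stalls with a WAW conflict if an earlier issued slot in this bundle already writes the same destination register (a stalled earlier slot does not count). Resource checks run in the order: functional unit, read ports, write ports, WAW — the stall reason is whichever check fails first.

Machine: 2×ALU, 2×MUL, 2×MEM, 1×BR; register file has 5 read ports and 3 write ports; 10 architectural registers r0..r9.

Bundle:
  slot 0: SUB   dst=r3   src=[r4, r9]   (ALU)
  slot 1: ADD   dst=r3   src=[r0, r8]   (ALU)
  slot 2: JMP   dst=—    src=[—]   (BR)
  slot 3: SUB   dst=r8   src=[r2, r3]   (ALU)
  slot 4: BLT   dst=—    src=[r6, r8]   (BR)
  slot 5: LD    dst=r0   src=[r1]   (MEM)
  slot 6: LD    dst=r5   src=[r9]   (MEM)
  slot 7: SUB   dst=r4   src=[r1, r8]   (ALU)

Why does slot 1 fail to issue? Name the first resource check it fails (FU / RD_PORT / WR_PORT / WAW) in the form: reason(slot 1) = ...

(0) want 1×ALU +2rd +1wr — yes → AL1|MU2|ME2|BR1|rd3|wr2
(1) want 1×ALU +2rd +1wr — WAW → AL1|MU2|ME2|BR1|rd3|wr2
(2) want 1×BR +0rd +0wr — yes → AL1|MU2|ME2|BR0|rd3|wr2
(3) want 1×ALU +2rd +1wr — yes → AL0|MU2|ME2|BR0|rd1|wr1
(4) want 1×BR +2rd +0wr — FU → AL0|MU2|ME2|BR0|rd1|wr1
(5) want 1×MEM +1rd +1wr — yes → AL0|MU2|ME1|BR0|rd0|wr0
(6) want 1×MEM +1rd +1wr — RD_PORT → AL0|MU2|ME1|BR0|rd0|wr0
(7) want 1×ALU +2rd +1wr — FU → AL0|MU2|ME1|BR0|rd0|wr0

reason(slot 1) = WAW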